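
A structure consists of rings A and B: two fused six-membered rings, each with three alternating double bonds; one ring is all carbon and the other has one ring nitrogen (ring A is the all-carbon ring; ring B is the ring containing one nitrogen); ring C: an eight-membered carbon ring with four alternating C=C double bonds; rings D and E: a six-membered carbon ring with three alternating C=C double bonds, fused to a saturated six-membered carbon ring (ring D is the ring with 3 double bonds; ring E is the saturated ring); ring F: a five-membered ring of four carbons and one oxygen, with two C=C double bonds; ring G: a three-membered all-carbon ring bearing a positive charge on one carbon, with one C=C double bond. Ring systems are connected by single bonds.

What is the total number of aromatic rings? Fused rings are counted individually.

Rings A and B form a fused bicyclic system (with one nitrogen) with 10 sp² atoms and 10 π electrons from ring double bonds. 10 = 4(2)+2, so the system is aromatic and both rings count as aromatic (quinoline).
Ring C has only sp² ring atoms; a planar conformation would have a fully conjugated π system of 8 electrons. But 8 = 4(2), which is 4n not 4n+2, so ring C is not aromatic (cyclooctatetraene) — cyclooctatetraene distorts into a non-planar tub to avoid antiaromaticity.
Ring D has a continuous p-orbital overlap around the ring; 3 ring double bonds give 6 π electrons. Since 6 = 4n+2 (n=1), ring D is aromatic (benzene ring).
Ring E has four sp³ carbons, so it is not fully conjugated — not aromatic (cyclohexane ring).
Ring F is fully conjugated (every ring atom contributes a p orbital); 2 ring double bonds (4 π electrons) plus a heteroatom lone pair (2) give 6 π electrons. Since 6 = 4n+2 (n=1), ring F is aromatic (furan).
Ring G has a continuous p-orbital overlap around the ring; 1 ring double bond (2 π electrons) plus the carbocation's empty p orbital (0, but keeps the ring conjugated) give 2 π electrons. 2 = 4(0)+2, so ring G is aromatic (cyclopropenyl cation).
Aromatic: A, B, D, F, G. Total: 5.

5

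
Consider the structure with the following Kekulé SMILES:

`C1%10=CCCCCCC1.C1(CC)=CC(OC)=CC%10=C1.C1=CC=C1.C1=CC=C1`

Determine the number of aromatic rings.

1

The SMILES encodes an eight-membered carbon ring with one C=C double bond; a six-membered carbon ring with three alternating C=C double bonds; a four-membered carbon ring with two alternating C=C double bonds; a four-membered carbon ring with two alternating C=C double bonds.
The 8-membered ring has six sp³ carbons, so it is not fully conjugated — not aromatic (cyclooctene).
The 6-membered ring is planar and fully conjugated; 3 ring double bonds give 6 π electrons. That satisfies 4n+2 with n=1, so it is aromatic (benzene).
The 4-membered ring has only sp² ring atoms; a planar conformation would have a fully conjugated π system of 4 electrons. But 4 = 4(1), which is 4n not 4n+2, so it is not aromatic (cyclobutadiene) — cyclobutadiene is antiaromatic and distorts to a rectangle.
The second 4-membered ring has only sp² ring atoms; a planar conformation would have a fully conjugated π system of 4 electrons. But 4 = 4(1), which is 4n not 4n+2, so it is not aromatic (cyclobutadiene) — cyclobutadiene is antiaromatic and distorts to a rectangle.
1 of the 4 rings is aromatic. Total: 1.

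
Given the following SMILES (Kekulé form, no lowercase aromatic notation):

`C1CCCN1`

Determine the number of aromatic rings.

The SMILES encodes a five-membered saturated ring of four carbons and one N–H nitrogen.
The 5-membered ring with one N–H has only sp³ atoms, so it is not fully conjugated — not aromatic (pyrrolidine).

0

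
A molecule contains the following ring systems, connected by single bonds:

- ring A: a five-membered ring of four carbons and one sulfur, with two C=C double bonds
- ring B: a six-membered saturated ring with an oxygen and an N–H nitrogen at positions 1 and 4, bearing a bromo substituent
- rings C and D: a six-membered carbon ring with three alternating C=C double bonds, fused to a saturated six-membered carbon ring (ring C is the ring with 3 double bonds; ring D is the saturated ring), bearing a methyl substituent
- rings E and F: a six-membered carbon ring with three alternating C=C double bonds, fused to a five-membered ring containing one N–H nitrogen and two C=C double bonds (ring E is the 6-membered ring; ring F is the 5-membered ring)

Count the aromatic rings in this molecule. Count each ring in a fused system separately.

Ring A is fully conjugated (every ring atom contributes a p orbital); 2 ring double bonds (4 π electrons) plus a heteroatom lone pair (2) give 6 π electrons. That satisfies 4n+2 with n=1, so ring A is aromatic (thiophene).
Ring B has only sp³ atoms, so it is not fully conjugated — not aromatic (morpholine).
Ring C is planar and fully conjugated; 3 ring double bonds give 6 π electrons. Since 6 = 4n+2 (n=1), ring C is aromatic (benzene ring).
Ring D has four sp³ carbons, so it is not fully conjugated — not aromatic (cyclohexane ring).
Rings E and F form a fused bicyclic system (with one N–H) with 9 sp² atoms and 10 π electrons from ring double bonds plus a heteroatom lone pair. 10 = 4(2)+2, so the system is aromatic and both rings count as aromatic (indole).
Aromatic: A, C, E, F. Total: 4.

4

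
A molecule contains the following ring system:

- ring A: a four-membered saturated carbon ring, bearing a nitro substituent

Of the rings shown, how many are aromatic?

Ring A has only sp³ atoms, so it is not fully conjugated — not aromatic (cyclobutane).

0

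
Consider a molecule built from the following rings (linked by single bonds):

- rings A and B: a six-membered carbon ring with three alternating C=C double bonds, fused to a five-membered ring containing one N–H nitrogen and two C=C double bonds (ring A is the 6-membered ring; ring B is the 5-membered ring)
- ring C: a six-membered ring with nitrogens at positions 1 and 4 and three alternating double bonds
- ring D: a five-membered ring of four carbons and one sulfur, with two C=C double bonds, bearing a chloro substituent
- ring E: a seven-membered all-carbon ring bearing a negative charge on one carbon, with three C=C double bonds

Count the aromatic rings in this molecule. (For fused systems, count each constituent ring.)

4

Rings A and B form a fused bicyclic system (with one N–H) with 9 sp² atoms and 10 π electrons from ring double bonds plus a heteroatom lone pair. 10 = 4(2)+2, so the system is aromatic and both rings count as aromatic (indole).
Ring C has a continuous p-orbital overlap around the ring; 3 ring double bonds give 6 π electrons. Since 6 = 4n+2 (n=1), ring C is aromatic (pyrazine).
Ring D is planar and fully conjugated; 2 ring double bonds (4 π electrons) plus a heteroatom lone pair (2) give 6 π electrons. That satisfies 4n+2 with n=1, so ring D is aromatic (thiophene).
Ring E has only sp² ring atoms; a planar conformation would have a fully conjugated π system of 8 electrons. But 8 = 4(2), which is 4n not 4n+2, so ring E is not aromatic (cycloheptatrienyl anion).
Aromatic: A, B, C, D. Total: 4.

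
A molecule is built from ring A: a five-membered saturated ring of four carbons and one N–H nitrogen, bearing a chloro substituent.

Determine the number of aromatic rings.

Ring A has only sp³ atoms, so it is not fully conjugated — not aromatic (pyrrolidine).

0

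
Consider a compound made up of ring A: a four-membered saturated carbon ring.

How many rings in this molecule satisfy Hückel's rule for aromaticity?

0

Ring A has only sp³ atoms, so it is not fully conjugated — not aromatic (cyclobutane).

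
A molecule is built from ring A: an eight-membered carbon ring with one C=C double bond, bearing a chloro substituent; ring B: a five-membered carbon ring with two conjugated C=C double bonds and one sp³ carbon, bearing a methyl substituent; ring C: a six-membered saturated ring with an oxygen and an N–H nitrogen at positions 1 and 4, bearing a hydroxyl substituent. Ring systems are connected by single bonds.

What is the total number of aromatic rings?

Ring A has six sp³ carbons, so it is not fully conjugated — not aromatic (cyclooctene).
Ring B has one sp³ carbon, so it is not fully conjugated — not aromatic (cyclopentadiene).
Ring C has only sp³ atoms, so it is not fully conjugated — not aromatic (morpholine).
No ring is aromatic. Total: 0.

0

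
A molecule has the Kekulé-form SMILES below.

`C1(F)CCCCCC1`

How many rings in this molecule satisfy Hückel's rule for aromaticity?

The SMILES encodes a seven-membered saturated carbon ring.
The 7-membered ring has only sp³ atoms, so it is not fully conjugated — not aromatic (cycloheptane).

0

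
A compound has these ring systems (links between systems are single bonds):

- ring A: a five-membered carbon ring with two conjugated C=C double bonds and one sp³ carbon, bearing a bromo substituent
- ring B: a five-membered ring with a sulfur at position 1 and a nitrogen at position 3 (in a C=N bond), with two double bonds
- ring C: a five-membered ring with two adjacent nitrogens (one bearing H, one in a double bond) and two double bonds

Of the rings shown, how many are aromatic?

Ring A has one sp³ carbon, so it is not fully conjugated — not aromatic (cyclopentadiene).
Ring B has a continuous p-orbital overlap around the ring; 2 ring double bonds (4 π electrons) plus a heteroatom lone pair (2) give 6 π electrons. 6 = 4(1)+2, so ring B is aromatic (thiazole).
Ring C is planar and fully conjugated; 2 ring double bonds (4 π electrons) plus a heteroatom lone pair (2) give 6 π electrons. 6 = 4(1)+2, so ring C is aromatic (pyrazole).
Aromatic: B, C. Total: 2.

2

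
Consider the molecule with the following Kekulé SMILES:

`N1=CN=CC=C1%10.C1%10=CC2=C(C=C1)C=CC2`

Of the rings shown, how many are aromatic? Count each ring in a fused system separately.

The SMILES encodes a six-membered ring with nitrogens at positions 1 and 3 and three alternating double bonds; a six-membered carbon ring with three alternating C=C double bonds, fused to a five-membered carbon ring containing one C=C double bond and one sp³ carbon.
The 6-membered ring with two nitrogens (1,3) is fully conjugated (every ring atom contributes a p orbital); 3 ring double bonds give 6 π electrons. That satisfies 4n+2 with n=1, so it is aromatic (pyrimidine).
The 6-membered ring is fully conjugated (every ring atom contributes a p orbital); 3 ring double bonds give 6 π electrons. Since 6 = 4n+2 (n=1), it is aromatic (benzene ring).
The 5-membered ring has one sp³ carbon, so it is not fully conjugated — not aromatic (cyclopentene ring).
2 of the 3 rings are aromatic. Total: 2.

2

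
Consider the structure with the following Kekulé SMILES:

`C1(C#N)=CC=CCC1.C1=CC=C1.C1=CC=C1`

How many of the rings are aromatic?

0

The SMILES encodes a six-membered carbon ring with two conjugated C=C double bonds and two sp³ carbons; a four-membered carbon ring with two alternating C=C double bonds; a four-membered carbon ring with two alternating C=C double bonds.
The 6-membered ring has two sp³ carbons, so it is not fully conjugated — not aromatic (1,3-cyclohexadiene).
The 4-membered ring has only sp² ring atoms; a planar conformation would have a fully conjugated π system of 4 electrons. But 4 = 4(1), which is 4n not 4n+2, so it is not aromatic (cyclobutadiene) — cyclobutadiene is antiaromatic and distorts to a rectangle.
The second 4-membered ring has only sp² ring atoms; a planar conformation would have a fully conjugated π system of 4 electrons. But 4 = 4(1), which is 4n not 4n+2, so it is not aromatic (cyclobutadiene) — cyclobutadiene is antiaromatic and distorts to a rectangle.
None of the rings are aromatic. Total: 0.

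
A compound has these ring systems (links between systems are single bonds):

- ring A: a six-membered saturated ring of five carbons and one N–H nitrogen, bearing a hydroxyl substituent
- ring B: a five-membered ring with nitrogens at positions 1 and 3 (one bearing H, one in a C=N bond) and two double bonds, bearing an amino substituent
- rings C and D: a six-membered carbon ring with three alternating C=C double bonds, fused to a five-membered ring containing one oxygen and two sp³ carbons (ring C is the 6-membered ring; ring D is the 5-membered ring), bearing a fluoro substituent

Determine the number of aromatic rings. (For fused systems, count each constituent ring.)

Ring A has only sp³ atoms, so it is not fully conjugated — not aromatic (piperidine).
Ring B has a continuous p-orbital overlap around the ring; 2 ring double bonds (4 π electrons) plus a heteroatom lone pair (2) give 6 π electrons. 6 = 4(1)+2, so ring B is aromatic (imidazole).
Ring C is fully conjugated (every ring atom contributes a p orbital); 3 ring double bonds give 6 π electrons. 6 = 4(1)+2, so ring C is aromatic (benzene ring).
Ring D has two sp³ carbons, so it is not fully conjugated — not aromatic (oxolane ring).
Aromatic: B, C. Total: 2.

2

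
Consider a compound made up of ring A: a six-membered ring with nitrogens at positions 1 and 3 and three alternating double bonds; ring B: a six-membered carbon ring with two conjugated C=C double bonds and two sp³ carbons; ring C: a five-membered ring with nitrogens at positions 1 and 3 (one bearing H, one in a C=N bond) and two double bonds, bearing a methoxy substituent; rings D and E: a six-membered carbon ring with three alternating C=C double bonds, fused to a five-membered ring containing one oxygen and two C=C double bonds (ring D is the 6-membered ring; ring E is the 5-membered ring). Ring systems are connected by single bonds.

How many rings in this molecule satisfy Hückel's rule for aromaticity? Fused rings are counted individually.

4

Ring A has a continuous p-orbital overlap around the ring; 3 ring double bonds give 6 π electrons. Since 6 = 4n+2 (n=1), ring A is aromatic (pyrimidine).
Ring B has two sp³ carbons, so it is not fully conjugated — not aromatic (1,3-cyclohexadiene).
Ring C has a continuous p-orbital overlap around the ring; 2 ring double bonds (4 π electrons) plus a heteroatom lone pair (2) give 6 π electrons. That satisfies 4n+2 with n=1, so ring C is aromatic (imidazole).
Rings D and E form a fused bicyclic system (with one oxygen) with 9 sp² atoms and 10 π electrons from ring double bonds plus a heteroatom lone pair. 10 = 4(2)+2, so the system is aromatic and both rings count as aromatic (benzofuran).
Aromatic: A, C, D, E. Total: 4.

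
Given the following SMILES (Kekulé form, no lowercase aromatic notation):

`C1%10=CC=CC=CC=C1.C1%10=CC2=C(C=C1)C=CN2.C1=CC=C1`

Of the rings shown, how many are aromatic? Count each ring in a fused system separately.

The SMILES encodes an eight-membered carbon ring with four alternating C=C double bonds; a six-membered carbon ring with three alternating C=C double bonds, fused to a five-membered ring containing one N–H nitrogen and two C=C double bonds; a four-membered carbon ring with two alternating C=C double bonds.
The 8-membered ring has only sp² ring atoms; a planar conformation would have a fully conjugated π system of 8 electrons. But 8 = 4(2), which is 4n not 4n+2, so it is not aromatic (cyclooctatetraene) — cyclooctatetraene distorts into a non-planar tub to avoid antiaromaticity.
The fused 6/5-membered bicyclic (with one N–H) is a single π system with 9 sp² atoms and 10 π electrons from ring double bonds plus a heteroatom lone pair. 10 = 4(2)+2, so the system is aromatic and both rings count as aromatic (indole).
The 4-membered ring has only sp² ring atoms; a planar conformation would have a fully conjugated π system of 4 electrons. But 4 = 4(1), which is 4n not 4n+2, so it is not aromatic (cyclobutadiene) — cyclobutadiene is antiaromatic and distorts to a rectangle.
2 of the 4 rings are aromatic. Total: 2.

2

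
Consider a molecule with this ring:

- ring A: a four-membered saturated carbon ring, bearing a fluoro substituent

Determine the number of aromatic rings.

Ring A has only sp³ atoms, so it is not fully conjugated — not aromatic (cyclobutane).

0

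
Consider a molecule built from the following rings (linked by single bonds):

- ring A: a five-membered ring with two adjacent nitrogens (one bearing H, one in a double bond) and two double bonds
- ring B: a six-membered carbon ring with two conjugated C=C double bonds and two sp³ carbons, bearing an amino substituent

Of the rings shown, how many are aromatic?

1

Ring A has a continuous p-orbital overlap around the ring; 2 ring double bonds (4 π electrons) plus a heteroatom lone pair (2) give 6 π electrons. Since 6 = 4n+2 (n=1), ring A is aromatic (pyrazole).
Ring B has two sp³ carbons, so it is not fully conjugated — not aromatic (1,3-cyclohexadiene).
Aromatic: A. Total: 1.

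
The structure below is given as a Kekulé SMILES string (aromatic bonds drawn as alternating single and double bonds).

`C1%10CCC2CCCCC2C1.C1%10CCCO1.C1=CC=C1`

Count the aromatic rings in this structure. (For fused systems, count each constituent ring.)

0

The SMILES encodes two fused six-membered saturated carbon rings; a five-membered saturated ring of four carbons and one oxygen; a four-membered carbon ring with two alternating C=C double bonds.
The 6-membered ring has only sp³ atoms, so it is not fully conjugated — not aromatic (cyclohexane ring).
The second 6-membered ring has only sp³ atoms, so it is not fully conjugated — not aromatic (cyclohexane ring).
The 5-membered ring with one oxygen has only sp³ atoms, so it is not fully conjugated — not aromatic (tetrahydrofuran).
The 4-membered ring has only sp² ring atoms; a planar conformation would have a fully conjugated π system of 4 electrons. But 4 = 4(1), which is 4n not 4n+2, so it is not aromatic (cyclobutadiene) — cyclobutadiene is antiaromatic and distorts to a rectangle.
None of the rings are aromatic. Total: 0.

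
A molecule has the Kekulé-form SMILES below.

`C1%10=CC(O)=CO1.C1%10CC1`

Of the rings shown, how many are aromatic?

The SMILES encodes a five-membered ring of four carbons and one oxygen, with two C=C double bonds; a three-membered saturated carbon ring.
The 5-membered ring with one oxygen is fully conjugated (every ring atom contributes a p orbital); 2 ring double bonds (4 π electrons) plus a heteroatom lone pair (2) give 6 π electrons. Since 6 = 4n+2 (n=1), it is aromatic (furan).
The 3-membered ring has only sp³ atoms, so it is not fully conjugated — not aromatic (cyclopropane).
1 of the 2 rings is aromatic. Total: 1.

1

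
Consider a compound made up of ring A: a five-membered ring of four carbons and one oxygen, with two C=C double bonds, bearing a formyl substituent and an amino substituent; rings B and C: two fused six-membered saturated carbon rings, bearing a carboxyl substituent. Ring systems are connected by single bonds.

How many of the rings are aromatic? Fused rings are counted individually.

Ring A has a continuous p-orbital overlap around the ring; 2 ring double bonds (4 π electrons) plus a heteroatom lone pair (2) give 6 π electrons. Since 6 = 4n+2 (n=1), ring A is aromatic (furan).
Ring B has only sp³ atoms, so it is not fully conjugated — not aromatic (cyclohexane ring).
Ring C has only sp³ atoms, so it is not fully conjugated — not aromatic (cyclohexane ring).
Aromatic: A. Total: 1.

1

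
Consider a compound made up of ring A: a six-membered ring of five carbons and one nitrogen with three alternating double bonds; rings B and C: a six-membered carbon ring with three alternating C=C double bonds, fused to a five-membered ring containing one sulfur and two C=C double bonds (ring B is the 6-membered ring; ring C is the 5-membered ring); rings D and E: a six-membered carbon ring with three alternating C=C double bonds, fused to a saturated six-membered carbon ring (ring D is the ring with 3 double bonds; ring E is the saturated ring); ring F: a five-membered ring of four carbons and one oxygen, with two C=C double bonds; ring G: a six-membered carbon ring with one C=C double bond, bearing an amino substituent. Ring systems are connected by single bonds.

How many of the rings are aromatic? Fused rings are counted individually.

5

Ring A is planar and fully conjugated; 3 ring double bonds give 6 π electrons. Since 6 = 4n+2 (n=1), ring A is aromatic (pyridine).
Rings B and C form a fused bicyclic system (with one sulfur) with 9 sp² atoms and 10 π electrons from ring double bonds plus a heteroatom lone pair. 10 = 4(2)+2, so the system is aromatic and both rings count as aromatic (benzothiophene).
Ring D is planar and fully conjugated; 3 ring double bonds give 6 π electrons. 6 = 4(1)+2, so ring D is aromatic (benzene ring).
Ring E has four sp³ carbons, so it is not fully conjugated — not aromatic (cyclohexane ring).
Ring F is fully conjugated (every ring atom contributes a p orbital); 2 ring double bonds (4 π electrons) plus a heteroatom lone pair (2) give 6 π electrons. 6 = 4(1)+2, so ring F is aromatic (furan).
Ring G has four sp³ carbons, so it is not fully conjugated — not aromatic (cyclohexene).
Aromatic: A, B, C, D, F. Total: 5.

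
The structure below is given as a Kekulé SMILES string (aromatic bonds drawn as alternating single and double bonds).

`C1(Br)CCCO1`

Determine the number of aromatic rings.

The SMILES encodes a five-membered saturated ring of four carbons and one oxygen.
The 5-membered ring with one oxygen has only sp³ atoms, so it is not fully conjugated — not aromatic (tetrahydrofuran).

0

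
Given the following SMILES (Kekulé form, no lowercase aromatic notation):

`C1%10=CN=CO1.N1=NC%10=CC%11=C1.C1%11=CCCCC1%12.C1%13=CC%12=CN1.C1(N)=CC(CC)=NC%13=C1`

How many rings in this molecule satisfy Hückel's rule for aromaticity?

4

The SMILES encodes a five-membered ring with an oxygen at position 1 and a nitrogen at position 3 (in a C=N bond), with two double bonds; a six-membered ring with two adjacent nitrogens and three alternating double bonds; a six-membered carbon ring with one C=C double bond; a five-membered ring of four carbons and one nitrogen bearing a hydrogen, with two C=C double bonds; a six-membered ring of five carbons and one nitrogen with three alternating double bonds.
The 5-membered ring with one oxygen and one =N– is planar and fully conjugated; 2 ring double bonds (4 π electrons) plus a heteroatom lone pair (2) give 6 π electrons. That satisfies 4n+2 with n=1, so it is aromatic (oxazole).
The 6-membered ring with two nitrogens (1,2) is fully conjugated (every ring atom contributes a p orbital); 3 ring double bonds give 6 π electrons. Since 6 = 4n+2 (n=1), it is aromatic (pyridazine).
The 6-membered ring has four sp³ carbons, so it is not fully conjugated — not aromatic (cyclohexene).
The 5-membered ring with one N–H is planar and fully conjugated; 2 ring double bonds (4 π electrons) plus a heteroatom lone pair (2) give 6 π electrons. 6 = 4(1)+2, so it is aromatic (pyrrole).
The 6-membered ring with one nitrogen is fully conjugated (every ring atom contributes a p orbital); 3 ring double bonds give 6 π electrons. 6 = 4(1)+2, so it is aromatic (pyridine).
4 of the 5 rings are aromatic. Total: 4.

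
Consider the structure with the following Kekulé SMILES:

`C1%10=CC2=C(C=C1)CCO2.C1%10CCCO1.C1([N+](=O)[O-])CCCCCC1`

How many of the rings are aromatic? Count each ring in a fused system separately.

The SMILES encodes a six-membered carbon ring with three alternating C=C double bonds, fused to a five-membered ring containing one oxygen and two sp³ carbons; a five-membered saturated ring of four carbons and one oxygen; a seven-membered saturated carbon ring.
The 6-membered ring has a continuous p-orbital overlap around the ring; 3 ring double bonds give 6 π electrons. That satisfies 4n+2 with n=1, so it is aromatic (benzene ring).
The 5-membered ring with one oxygen has two sp³ carbons, so it is not fully conjugated — not aromatic (oxolane ring).
The second 5-membered ring with one oxygen has only sp³ atoms, so it is not fully conjugated — not aromatic (tetrahydrofuran).
The 7-membered ring has only sp³ atoms, so it is not fully conjugated — not aromatic (cycloheptane).
1 of the 4 rings is aromatic. Total: 1.

1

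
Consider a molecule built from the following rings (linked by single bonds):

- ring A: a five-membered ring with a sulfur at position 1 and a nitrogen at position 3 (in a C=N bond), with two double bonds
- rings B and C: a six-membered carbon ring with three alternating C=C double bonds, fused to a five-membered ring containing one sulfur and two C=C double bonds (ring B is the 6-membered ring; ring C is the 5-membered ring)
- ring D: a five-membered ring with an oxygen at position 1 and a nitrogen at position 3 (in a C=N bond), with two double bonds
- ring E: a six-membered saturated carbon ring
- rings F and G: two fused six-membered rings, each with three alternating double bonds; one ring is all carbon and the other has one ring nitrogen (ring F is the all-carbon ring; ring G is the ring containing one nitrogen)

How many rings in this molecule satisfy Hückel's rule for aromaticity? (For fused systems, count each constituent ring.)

Ring A is fully conjugated (every ring atom contributes a p orbital); 2 ring double bonds (4 π electrons) plus a heteroatom lone pair (2) give 6 π electrons. Since 6 = 4n+2 (n=1), ring A is aromatic (thiazole).
Rings B and C form a fused bicyclic system (with one sulfur) with 9 sp² atoms and 10 π electrons from ring double bonds plus a heteroatom lone pair. 10 = 4(2)+2, so the system is aromatic and both rings count as aromatic (benzothiophene).
Ring D has a continuous p-orbital overlap around the ring; 2 ring double bonds (4 π electrons) plus a heteroatom lone pair (2) give 6 π electrons. 6 = 4(1)+2, so ring D is aromatic (oxazole).
Ring E has only sp³ atoms, so it is not fully conjugated — not aromatic (cyclohexane).
Rings F and G form a fused bicyclic system (with one nitrogen) with 10 sp² atoms and 10 π electrons from ring double bonds. 10 = 4(2)+2, so the system is aromatic and both rings count as aromatic (quinoline).
Aromatic: A, B, C, D, F, G. Total: 6.

6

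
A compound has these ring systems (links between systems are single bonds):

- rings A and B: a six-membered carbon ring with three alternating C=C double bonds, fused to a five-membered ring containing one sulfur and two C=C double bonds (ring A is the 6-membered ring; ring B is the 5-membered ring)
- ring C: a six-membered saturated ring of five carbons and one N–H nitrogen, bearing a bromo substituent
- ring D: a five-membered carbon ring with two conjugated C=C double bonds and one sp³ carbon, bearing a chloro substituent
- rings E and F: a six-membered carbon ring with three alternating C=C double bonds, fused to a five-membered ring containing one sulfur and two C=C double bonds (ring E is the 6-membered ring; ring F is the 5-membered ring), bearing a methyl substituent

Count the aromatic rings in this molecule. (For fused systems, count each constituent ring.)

4

Rings A and B form a fused bicyclic system (with one sulfur) with 9 sp² atoms and 10 π electrons from ring double bonds plus a heteroatom lone pair. 10 = 4(2)+2, so the system is aromatic and both rings count as aromatic (benzothiophene).
Ring C has only sp³ atoms, so it is not fully conjugated — not aromatic (piperidine).
Ring D has one sp³ carbon, so it is not fully conjugated — not aromatic (cyclopentadiene).
Rings E and F form a fused bicyclic system (with one sulfur) with 9 sp² atoms and 10 π electrons from ring double bonds plus a heteroatom lone pair. 10 = 4(2)+2, so the system is aromatic and both rings count as aromatic (benzothiophene).
Aromatic: A, B, E, F. Total: 4.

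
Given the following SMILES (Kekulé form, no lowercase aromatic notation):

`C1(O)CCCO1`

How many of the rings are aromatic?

The SMILES encodes a five-membered saturated ring of four carbons and one oxygen.
The 5-membered ring with one oxygen has only sp³ atoms, so it is not fully conjugated — not aromatic (tetrahydrofuran).

0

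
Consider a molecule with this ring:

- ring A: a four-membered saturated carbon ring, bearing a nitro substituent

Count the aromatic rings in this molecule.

0

Ring A has only sp³ atoms, so it is not fully conjugated — not aromatic (cyclobutane).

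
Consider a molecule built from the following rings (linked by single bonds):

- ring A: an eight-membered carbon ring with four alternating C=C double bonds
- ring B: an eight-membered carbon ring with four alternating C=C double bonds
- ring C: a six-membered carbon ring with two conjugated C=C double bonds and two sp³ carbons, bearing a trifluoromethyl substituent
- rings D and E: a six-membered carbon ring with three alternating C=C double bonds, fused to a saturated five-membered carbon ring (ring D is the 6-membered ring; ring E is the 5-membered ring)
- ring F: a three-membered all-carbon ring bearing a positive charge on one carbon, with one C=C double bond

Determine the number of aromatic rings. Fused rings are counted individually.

Ring A has only sp² ring atoms; a planar conformation would have a fully conjugated π system of 8 electrons. But 8 = 4(2), which is 4n not 4n+2, so ring A is not aromatic (cyclooctatetraene) — cyclooctatetraene distorts into a non-planar tub to avoid antiaromaticity.
Ring B has only sp² ring atoms; a planar conformation would have a fully conjugated π system of 8 electrons. But 8 = 4(2), which is 4n not 4n+2, so ring B is not aromatic (cyclooctatetraene) — cyclooctatetraene distorts into a non-planar tub to avoid antiaromaticity.
Ring C has two sp³ carbons, so it is not fully conjugated — not aromatic (1,3-cyclohexadiene).
Ring D has a continuous p-orbital overlap around the ring; 3 ring double bonds give 6 π electrons. That satisfies 4n+2 with n=1, so ring D is aromatic (benzene ring).
Ring E has three sp³ carbons, so it is not fully conjugated — not aromatic (cyclopentane ring).
Ring F is planar and fully conjugated; 1 ring double bond (2 π electrons) plus the carbocation's empty p orbital (0, but keeps the ring conjugated) give 2 π electrons. 2 = 4(0)+2, so ring F is aromatic (cyclopropenyl cation).
Aromatic: D, F. Total: 2.

2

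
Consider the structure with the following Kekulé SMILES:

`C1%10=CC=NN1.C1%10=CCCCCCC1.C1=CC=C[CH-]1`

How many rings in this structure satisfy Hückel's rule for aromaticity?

The SMILES encodes a five-membered ring with two adjacent nitrogens (one bearing H, one in a double bond) and two double bonds; an eight-membered carbon ring with one C=C double bond; a five-membered all-carbon ring bearing a negative charge on one carbon, with two C=C double bonds.
The 5-membered ring with two adjacent nitrogens (one N–H, one =N–) has a continuous p-orbital overlap around the ring; 2 ring double bonds (4 π electrons) plus a heteroatom lone pair (2) give 6 π electrons. 6 = 4(1)+2, so it is aromatic (pyrazole).
The 8-membered ring has six sp³ carbons, so it is not fully conjugated — not aromatic (cyclooctene).
The 5-membered ring is planar and fully conjugated; 2 ring double bonds (4 π electrons) plus the carbanion lone pair (2) give 6 π electrons. 6 = 4(1)+2, so it is aromatic (cyclopentadienyl anion).
2 of the 3 rings are aromatic. Total: 2.

2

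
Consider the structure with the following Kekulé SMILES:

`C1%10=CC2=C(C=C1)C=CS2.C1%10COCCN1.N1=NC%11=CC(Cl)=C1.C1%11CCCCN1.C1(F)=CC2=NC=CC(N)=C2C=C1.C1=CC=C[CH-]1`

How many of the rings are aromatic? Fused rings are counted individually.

6

The SMILES encodes a six-membered carbon ring with three alternating C=C double bonds, fused to a five-membered ring containing one sulfur and two C=C double bonds; a six-membered saturated ring with an oxygen and an N–H nitrogen at positions 1 and 4; a six-membered ring with two adjacent nitrogens and three alternating double bonds; a six-membered saturated ring of five carbons and one N–H nitrogen; two fused six-membered rings, each with three alternating double bonds; one ring is all carbon and the other has one ring nitrogen; a five-membered all-carbon ring bearing a negative charge on one carbon, with two C=C double bonds.
The fused 6/5-membered bicyclic (with one sulfur) is a single π system with 9 sp² atoms and 10 π electrons from ring double bonds plus a heteroatom lone pair. 10 = 4(2)+2, so the system is aromatic and both rings count as aromatic (benzothiophene).
The 6-membered ring with one oxygen and one N–H (1,4) has only sp³ atoms, so it is not fully conjugated — not aromatic (morpholine).
The 6-membered ring with two nitrogens (1,2) is fully conjugated (every ring atom contributes a p orbital); 3 ring double bonds give 6 π electrons. 6 = 4(1)+2, so it is aromatic (pyridazine).
The 6-membered ring with one N–H has only sp³ atoms, so it is not fully conjugated — not aromatic (piperidine).
The fused 6/6-membered bicyclic (with one nitrogen) is a single π system with 10 sp² atoms and 10 π electrons from ring double bonds. 10 = 4(2)+2, so the system is aromatic and both rings count as aromatic (quinoline).
The 5-membered ring is fully conjugated (every ring atom contributes a p orbital); 2 ring double bonds (4 π electrons) plus the carbanion lone pair (2) give 6 π electrons. That satisfies 4n+2 with n=1, so it is aromatic (cyclopentadienyl anion).
6 of the 8 rings are aromatic. Total: 6.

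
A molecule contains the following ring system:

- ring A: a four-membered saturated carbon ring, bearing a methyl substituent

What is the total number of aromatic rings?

0

Ring A has only sp³ atoms, so it is not fully conjugated — not aromatic (cyclobutane).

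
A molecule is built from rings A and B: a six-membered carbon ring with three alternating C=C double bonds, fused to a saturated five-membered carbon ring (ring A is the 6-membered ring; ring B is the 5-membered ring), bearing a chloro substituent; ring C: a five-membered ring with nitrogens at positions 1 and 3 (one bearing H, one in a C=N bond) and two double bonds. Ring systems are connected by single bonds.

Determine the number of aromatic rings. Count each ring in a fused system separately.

Ring A is fully conjugated (every ring atom contributes a p orbital); 3 ring double bonds give 6 π electrons. That satisfies 4n+2 with n=1, so ring A is aromatic (benzene ring).
Ring B has three sp³ carbons, so it is not fully conjugated — not aromatic (cyclopentane ring).
Ring C has a continuous p-orbital overlap around the ring; 2 ring double bonds (4 π electrons) plus a heteroatom lone pair (2) give 6 π electrons. 6 = 4(1)+2, so ring C is aromatic (imidazole).
Aromatic: A, C. Total: 2.

2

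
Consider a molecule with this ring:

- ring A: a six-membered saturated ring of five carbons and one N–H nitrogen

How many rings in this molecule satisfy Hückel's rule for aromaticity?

0

Ring A has only sp³ atoms, so it is not fully conjugated — not aromatic (piperidine).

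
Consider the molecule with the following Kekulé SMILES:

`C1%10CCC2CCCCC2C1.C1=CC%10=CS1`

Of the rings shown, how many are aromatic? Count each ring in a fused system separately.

1

The SMILES encodes two fused six-membered saturated carbon rings; a five-membered ring of four carbons and one sulfur, with two C=C double bonds.
The 6-membered ring has only sp³ atoms, so it is not fully conjugated — not aromatic (cyclohexane ring).
The second 6-membered ring has only sp³ atoms, so it is not fully conjugated — not aromatic (cyclohexane ring).
The 5-membered ring with one sulfur is fully conjugated (every ring atom contributes a p orbital); 2 ring double bonds (4 π electrons) plus a heteroatom lone pair (2) give 6 π electrons. That satisfies 4n+2 with n=1, so it is aromatic (thiophene).
1 of the 3 rings is aromatic. Total: 1.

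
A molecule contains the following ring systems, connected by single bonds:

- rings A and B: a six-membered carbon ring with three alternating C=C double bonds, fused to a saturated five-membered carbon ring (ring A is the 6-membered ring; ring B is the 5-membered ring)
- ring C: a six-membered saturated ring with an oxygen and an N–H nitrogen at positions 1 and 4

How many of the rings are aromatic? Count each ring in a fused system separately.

Ring A is planar and fully conjugated; 3 ring double bonds give 6 π electrons. 6 = 4(1)+2, so ring A is aromatic (benzene ring).
Ring B has three sp³ carbons, so it is not fully conjugated — not aromatic (cyclopentane ring).
Ring C has only sp³ atoms, so it is not fully conjugated — not aromatic (morpholine).
Aromatic: A. Total: 1.

1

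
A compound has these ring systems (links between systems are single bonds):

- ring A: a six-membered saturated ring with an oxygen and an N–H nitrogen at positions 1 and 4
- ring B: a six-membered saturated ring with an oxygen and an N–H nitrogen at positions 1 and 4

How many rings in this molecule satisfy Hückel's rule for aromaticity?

0

Ring A has only sp³ atoms, so it is not fully conjugated — not aromatic (morpholine).
Ring B has only sp³ atoms, so it is not fully conjugated — not aromatic (morpholine).
No ring is aromatic. Total: 0.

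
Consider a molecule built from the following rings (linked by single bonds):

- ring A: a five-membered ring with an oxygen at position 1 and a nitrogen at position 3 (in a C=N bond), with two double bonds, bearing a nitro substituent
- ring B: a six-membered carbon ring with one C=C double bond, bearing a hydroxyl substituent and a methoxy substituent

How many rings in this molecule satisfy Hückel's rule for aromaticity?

1

Ring A is planar and fully conjugated; 2 ring double bonds (4 π electrons) plus a heteroatom lone pair (2) give 6 π electrons. Since 6 = 4n+2 (n=1), ring A is aromatic (oxazole).
Ring B has four sp³ carbons, so it is not fully conjugated — not aromatic (cyclohexene).
Aromatic: A. Total: 1.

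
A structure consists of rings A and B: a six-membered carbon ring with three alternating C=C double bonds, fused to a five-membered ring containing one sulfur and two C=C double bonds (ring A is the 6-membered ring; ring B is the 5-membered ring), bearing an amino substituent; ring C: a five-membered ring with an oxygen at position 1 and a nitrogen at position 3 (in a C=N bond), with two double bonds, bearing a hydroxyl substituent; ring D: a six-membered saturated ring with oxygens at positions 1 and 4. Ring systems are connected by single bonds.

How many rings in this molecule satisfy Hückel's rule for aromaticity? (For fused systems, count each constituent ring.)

3

Rings A and B form a fused bicyclic system (with one sulfur) with 9 sp² atoms and 10 π electrons from ring double bonds plus a heteroatom lone pair. 10 = 4(2)+2, so the system is aromatic and both rings count as aromatic (benzothiophene).
Ring C has a continuous p-orbital overlap around the ring; 2 ring double bonds (4 π electrons) plus a heteroatom lone pair (2) give 6 π electrons. That satisfies 4n+2 with n=1, so ring C is aromatic (oxazole).
Ring D has only sp³ atoms, so it is not fully conjugated — not aromatic (1,4-dioxane).
Aromatic: A, B, C. Total: 3.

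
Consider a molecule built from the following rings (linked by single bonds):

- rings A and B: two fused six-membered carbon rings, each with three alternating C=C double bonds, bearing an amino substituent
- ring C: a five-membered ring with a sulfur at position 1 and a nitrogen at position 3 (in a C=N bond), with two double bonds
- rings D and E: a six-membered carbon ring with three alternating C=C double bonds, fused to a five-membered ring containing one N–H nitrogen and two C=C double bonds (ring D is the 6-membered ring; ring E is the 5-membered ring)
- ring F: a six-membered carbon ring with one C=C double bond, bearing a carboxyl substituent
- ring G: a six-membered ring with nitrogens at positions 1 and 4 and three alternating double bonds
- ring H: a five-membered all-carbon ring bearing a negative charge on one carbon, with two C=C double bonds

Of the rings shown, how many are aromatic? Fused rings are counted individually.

7

Rings A and B form a fused bicyclic system with 10 sp² atoms and 10 π electrons from ring double bonds. 10 = 4(2)+2, so the system is aromatic and both rings count as aromatic (naphthalene).
Ring C is planar and fully conjugated; 2 ring double bonds (4 π electrons) plus a heteroatom lone pair (2) give 6 π electrons. That satisfies 4n+2 with n=1, so ring C is aromatic (thiazole).
Rings D and E form a fused bicyclic system (with one N–H) with 9 sp² atoms and 10 π electrons from ring double bonds plus a heteroatom lone pair. 10 = 4(2)+2, so the system is aromatic and both rings count as aromatic (indole).
Ring F has four sp³ carbons, so it is not fully conjugated — not aromatic (cyclohexene).
Ring G is fully conjugated (every ring atom contributes a p orbital); 3 ring double bonds give 6 π electrons. 6 = 4(1)+2, so ring G is aromatic (pyrazine).
Ring H has a continuous p-orbital overlap around the ring; 2 ring double bonds (4 π electrons) plus the carbanion lone pair (2) give 6 π electrons. Since 6 = 4n+2 (n=1), ring H is aromatic (cyclopentadienyl anion).
Aromatic: A, B, C, D, E, G, H. Total: 7.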